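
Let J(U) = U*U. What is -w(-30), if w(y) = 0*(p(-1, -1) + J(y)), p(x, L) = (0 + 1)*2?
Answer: 0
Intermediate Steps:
J(U) = U**2
p(x, L) = 2 (p(x, L) = 1*2 = 2)
w(y) = 0 (w(y) = 0*(2 + y**2) = 0)
-w(-30) = -1*0 = 0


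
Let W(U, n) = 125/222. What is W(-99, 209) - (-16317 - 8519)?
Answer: 5513717/222 ≈ 24837.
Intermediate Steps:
W(U, n) = 125/222 (W(U, n) = 125*(1/222) = 125/222)
W(-99, 209) - (-16317 - 8519) = 125/222 - (-16317 - 8519) = 125/222 - 1*(-24836) = 125/222 + 24836 = 5513717/222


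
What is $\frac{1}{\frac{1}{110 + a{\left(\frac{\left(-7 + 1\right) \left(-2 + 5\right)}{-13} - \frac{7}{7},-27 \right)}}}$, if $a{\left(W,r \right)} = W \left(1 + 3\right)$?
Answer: $\frac{1450}{13} \approx 111.54$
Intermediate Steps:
$a{\left(W,r \right)} = 4 W$ ($a{\left(W,r \right)} = W 4 = 4 W$)
$\frac{1}{\frac{1}{110 + a{\left(\frac{\left(-7 + 1\right) \left(-2 + 5\right)}{-13} - \frac{7}{7},-27 \right)}}} = \frac{1}{\frac{1}{110 + 4 \left(\frac{\left(-7 + 1\right) \left(-2 + 5\right)}{-13} - \frac{7}{7}\right)}} = \frac{1}{\frac{1}{110 + 4 \left(\left(-6\right) 3 \left(- \frac{1}{13}\right) - 1\right)}} = \frac{1}{\frac{1}{110 + 4 \left(\left(-18\right) \left(- \frac{1}{13}\right) - 1\right)}} = \frac{1}{\frac{1}{110 + 4 \left(\frac{18}{13} - 1\right)}} = \frac{1}{\frac{1}{110 + 4 \cdot \frac{5}{13}}} = \frac{1}{\frac{1}{110 + \frac{20}{13}}} = \frac{1}{\frac{1}{\frac{1450}{13}}} = \frac{1}{\frac{13}{1450}} = \frac{1450}{13}$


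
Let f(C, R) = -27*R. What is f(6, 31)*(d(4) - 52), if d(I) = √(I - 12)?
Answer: 43524 - 1674*I*√2 ≈ 43524.0 - 2367.4*I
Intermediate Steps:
d(I) = √(-12 + I)
f(6, 31)*(d(4) - 52) = (-27*31)*(√(-12 + 4) - 52) = -837*(√(-8) - 52) = -837*(2*I*√2 - 52) = -837*(-52 + 2*I*√2) = 43524 - 1674*I*√2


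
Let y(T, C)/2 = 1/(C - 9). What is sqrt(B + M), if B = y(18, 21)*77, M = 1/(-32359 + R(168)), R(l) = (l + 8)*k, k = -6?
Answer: sqrt(515850545010)/200490 ≈ 3.5824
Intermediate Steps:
R(l) = -48 - 6*l (R(l) = (l + 8)*(-6) = (8 + l)*(-6) = -48 - 6*l)
y(T, C) = 2/(-9 + C) (y(T, C) = 2/(C - 9) = 2/(-9 + C))
M = -1/33415 (M = 1/(-32359 + (-48 - 6*168)) = 1/(-32359 + (-48 - 1008)) = 1/(-32359 - 1056) = 1/(-33415) = -1/33415 ≈ -2.9927e-5)
B = 77/6 (B = (2/(-9 + 21))*77 = (2/12)*77 = (2*(1/12))*77 = (1/6)*77 = 77/6 ≈ 12.833)
sqrt(B + M) = sqrt(77/6 - 1/33415) = sqrt(2572949/200490) = sqrt(515850545010)/200490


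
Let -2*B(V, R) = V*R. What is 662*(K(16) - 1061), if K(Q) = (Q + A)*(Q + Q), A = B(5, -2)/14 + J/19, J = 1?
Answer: -47182726/133 ≈ -3.5476e+5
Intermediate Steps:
B(V, R) = -R*V/2 (B(V, R) = -V*R/2 = -R*V/2)
A = 109/266 (A = -½*(-2)*5/14 + 1/19 = 5*(1/14) + 1*(1/19) = 5/14 + 1/19 = 109/266 ≈ 0.40977)
K(Q) = 2*Q*(109/266 + Q) (K(Q) = (Q + 109/266)*(Q + Q) = (109/266 + Q)*(2*Q) = 2*Q*(109/266 + Q))
662*(K(16) - 1061) = 662*((1/133)*16*(109 + 266*16) - 1061) = 662*((1/133)*16*(109 + 4256) - 1061) = 662*((1/133)*16*4365 - 1061) = 662*(69840/133 - 1061) = 662*(-71273/133) = -47182726/133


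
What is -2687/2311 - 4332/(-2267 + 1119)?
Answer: 1731644/663257 ≈ 2.6108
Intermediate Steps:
-2687/2311 - 4332/(-2267 + 1119) = -2687*1/2311 - 4332/(-1148) = -2687/2311 - 4332*(-1/1148) = -2687/2311 + 1083/287 = 1731644/663257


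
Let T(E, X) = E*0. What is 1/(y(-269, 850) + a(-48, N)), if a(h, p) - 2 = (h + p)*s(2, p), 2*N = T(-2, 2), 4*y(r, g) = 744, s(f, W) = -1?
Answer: 1/236 ≈ 0.0042373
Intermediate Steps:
y(r, g) = 186 (y(r, g) = (¼)*744 = 186)
T(E, X) = 0
N = 0 (N = (½)*0 = 0)
a(h, p) = 2 - h - p (a(h, p) = 2 + (h + p)*(-1) = 2 + (-h - p) = 2 - h - p)
1/(y(-269, 850) + a(-48, N)) = 1/(186 + (2 - 1*(-48) - 1*0)) = 1/(186 + (2 + 48 + 0)) = 1/(186 + 50) = 1/236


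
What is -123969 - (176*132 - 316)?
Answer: -146885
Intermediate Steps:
-123969 - (176*132 - 316) = -123969 - (23232 - 316) = -123969 - 1*22916 = -123969 - 22916 = -146885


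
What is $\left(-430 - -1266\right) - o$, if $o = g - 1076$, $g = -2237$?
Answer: $4149$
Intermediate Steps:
$o = -3313$ ($o = -2237 - 1076 = -3313$)
$\left(-430 - -1266\right) - o = \left(-430 - -1266\right) - -3313 = \left(-430 + 1266\right) + 3313 = 836 + 3313 = 4149$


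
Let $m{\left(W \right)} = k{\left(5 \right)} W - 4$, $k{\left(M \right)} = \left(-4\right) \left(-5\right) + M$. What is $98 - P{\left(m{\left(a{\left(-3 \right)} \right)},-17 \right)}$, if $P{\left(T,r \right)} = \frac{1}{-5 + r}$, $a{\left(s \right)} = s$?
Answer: $\frac{2157}{22} \approx 98.045$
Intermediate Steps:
$k{\left(M \right)} = 20 + M$
$m{\left(W \right)} = -4 + 25 W$ ($m{\left(W \right)} = \left(20 + 5\right) W - 4 = 25 W - 4 = -4 + 25 W$)
$98 - P{\left(m{\left(a{\left(-3 \right)} \right)},-17 \right)} = 98 - \frac{1}{-5 - 17} = 98 - \frac{1}{-22} = 98 - - \frac{1}{22} = 98 + \frac{1}{22} = \frac{2157}{22}$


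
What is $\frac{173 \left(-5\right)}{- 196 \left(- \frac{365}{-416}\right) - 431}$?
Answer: $\frac{89960}{62709} \approx 1.4346$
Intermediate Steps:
$\frac{173 \left(-5\right)}{- 196 \left(- \frac{365}{-416}\right) - 431} = - \frac{865}{- 196 \left(\left(-365\right) \left(- \frac{1}{416}\right)\right) - 431} = - \frac{865}{\left(-196\right) \frac{365}{416} - 431} = - \frac{865}{- \frac{17885}{104} - 431} = - \frac{865}{- \frac{62709}{104}} = \left(-865\right) \left(- \frac{104}{62709}\right) = \frac{89960}{62709}$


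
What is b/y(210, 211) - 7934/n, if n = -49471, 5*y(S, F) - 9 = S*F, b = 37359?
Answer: 3197520797/730835083 ≈ 4.3752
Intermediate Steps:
y(S, F) = 9/5 + F*S/5 (y(S, F) = 9/5 + (S*F)/5 = 9/5 + (F*S)/5 = 9/5 + F*S/5)
b/y(210, 211) - 7934/n = 37359/(9/5 + (⅕)*211*210) - 7934/(-49471) = 37359/(9/5 + 8862) - 7934*(-1/49471) = 37359/(44319/5) + 7934/49471 = 37359*(5/44319) + 7934/49471 = 62265/14773 + 7934/49471 = 3197520797/730835083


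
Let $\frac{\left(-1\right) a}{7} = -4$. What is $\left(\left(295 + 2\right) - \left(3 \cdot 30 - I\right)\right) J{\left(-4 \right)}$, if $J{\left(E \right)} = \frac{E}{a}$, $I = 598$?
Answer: $-115$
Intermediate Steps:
$a = 28$ ($a = \left(-7\right) \left(-4\right) = 28$)
$J{\left(E \right)} = \frac{E}{28}$
$\left(\left(295 + 2\right) - \left(3 \cdot 30 - I\right)\right) J{\left(-4 \right)} = \left(\left(295 + 2\right) - \left(3 \cdot 30 - 598\right)\right) \frac{1}{28} \left(-4\right) = \left(297 - \left(90 - 598\right)\right) \left(- \frac{1}{7}\right) = \left(297 - -508\right) \left(- \frac{1}{7}\right) = \left(297 + 508\right) \left(- \frac{1}{7}\right) = 805 \left(- \frac{1}{7}\right) = -115$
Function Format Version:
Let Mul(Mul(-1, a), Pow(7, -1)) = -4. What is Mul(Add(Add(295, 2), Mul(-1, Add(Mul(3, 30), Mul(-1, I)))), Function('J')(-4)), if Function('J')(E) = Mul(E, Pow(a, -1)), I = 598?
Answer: -115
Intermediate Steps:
a = 28 (a = Mul(-7, -4) = 28)
Function('J')(E) = Mul(Rational(1, 28), E) (Function('J')(E) = Mul(E, Pow(28, -1)) = Mul(E, Rational(1, 28)) = Mul(Rational(1, 28), E))
Mul(Add(Add(295, 2), Mul(-1, Add(Mul(3, 30), Mul(-1, I)))), Function('J')(-4)) = Mul(Add(Add(295, 2), Mul(-1, Add(Mul(3, 30), Mul(-1, 598)))), Mul(Rational(1, 28), -4)) = Mul(Add(297, Mul(-1, Add(90, -598))), Rational(-1, 7)) = Mul(Add(297, Mul(-1, -508)), Rational(-1, 7)) = Mul(Add(297, 508), Rational(-1, 7)) = Mul(805, Rational(-1, 7)) = -115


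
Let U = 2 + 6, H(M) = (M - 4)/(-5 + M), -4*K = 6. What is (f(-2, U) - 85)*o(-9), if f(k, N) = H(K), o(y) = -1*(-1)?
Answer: -1094/13 ≈ -84.154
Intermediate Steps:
K = -3/2 (K = -¼*6 = -3/2 ≈ -1.5000)
H(M) = (-4 + M)/(-5 + M)
o(y) = 1
U = 8
f(k, N) = 11/13 (f(k, N) = (-4 - 3/2)/(-5 - 3/2) = -11/2/(-13/2) = -2/13*(-11/2) = 11/13)
(f(-2, U) - 85)*o(-9) = (11/13 - 85)*1 = -1094/13*1 = -1094/13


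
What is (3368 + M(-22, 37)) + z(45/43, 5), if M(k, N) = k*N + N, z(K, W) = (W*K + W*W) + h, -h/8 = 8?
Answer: 109961/43 ≈ 2557.2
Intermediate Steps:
h = -64 (h = -8*8 = -64)
z(K, W) = -64 + W² + K*W (z(K, W) = (W*K + W*W) - 64 = (K*W + W²) - 64 = (W² + K*W) - 64 = -64 + W² + K*W)
M(k, N) = N + N*k (M(k, N) = N*k + N = N + N*k)
(3368 + M(-22, 37)) + z(45/43, 5) = (3368 + 37*(1 - 22)) + (-64 + 5² + (45/43)*5) = (3368 + 37*(-21)) + (-64 + 25 + (45*(1/43))*5) = (3368 - 777) + (-64 + 25 + (45/43)*5) = 2591 + (-64 + 25 + 225/43) = 2591 - 1452/43 = 109961/43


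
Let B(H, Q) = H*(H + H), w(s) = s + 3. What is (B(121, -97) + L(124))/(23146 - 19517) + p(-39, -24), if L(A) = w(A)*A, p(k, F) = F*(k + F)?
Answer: 291162/191 ≈ 1524.4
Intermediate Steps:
p(k, F) = F*(F + k)
w(s) = 3 + s
B(H, Q) = 2*H² (B(H, Q) = H*(2*H) = 2*H²)
L(A) = A*(3 + A) (L(A) = (3 + A)*A = A*(3 + A))
(B(121, -97) + L(124))/(23146 - 19517) + p(-39, -24) = (2*121² + 124*(3 + 124))/(23146 - 19517) - 24*(-24 - 39) = (2*14641 + 124*127)/3629 - 24*(-63) = (29282 + 15748)*(1/3629) + 1512 = 45030*(1/3629) + 1512 = 2370/191 + 1512 = 291162/191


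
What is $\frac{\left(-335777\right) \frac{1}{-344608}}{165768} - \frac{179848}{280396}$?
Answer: $- \frac{2568429765648205}{4004403898995456} \approx -0.6414$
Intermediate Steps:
$\frac{\left(-335777\right) \frac{1}{-344608}}{165768} - \frac{179848}{280396} = \left(-335777\right) \left(- \frac{1}{344608}\right) \frac{1}{165768} - \frac{44962}{70099} = \frac{335777}{344608} \cdot \frac{1}{165768} - \frac{44962}{70099} = \frac{335777}{57124978944} - \frac{44962}{70099} = - \frac{2568429765648205}{4004403898995456}$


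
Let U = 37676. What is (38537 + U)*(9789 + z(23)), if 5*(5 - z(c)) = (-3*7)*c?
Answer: 3768961489/5 ≈ 7.5379e+8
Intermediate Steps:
z(c) = 5 + 21*c/5 (z(c) = 5 - (-3*7)*c/5 = 5 - (-21)*c/5 = 5 + 21*c/5)
(38537 + U)*(9789 + z(23)) = (38537 + 37676)*(9789 + (5 + (21/5)*23)) = 76213*(9789 + (5 + 483/5)) = 76213*(9789 + 508/5) = 76213*(49453/5) = 3768961489/5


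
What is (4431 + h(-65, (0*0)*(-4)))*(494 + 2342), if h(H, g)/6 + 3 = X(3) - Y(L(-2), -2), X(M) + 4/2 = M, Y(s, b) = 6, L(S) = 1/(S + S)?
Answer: 12430188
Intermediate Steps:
L(S) = 1/(2*S)
X(M) = -2 + M
h(H, g) = -48 (h(H, g) = -18 + 6*((-2 + 3) - 1*6) = -18 + 6*(1 - 6) = -18 + 6*(-5) = -18 - 30 = -48)
(4431 + h(-65, (0*0)*(-4)))*(494 + 2342) = (4431 - 48)*(494 + 2342) = 4383*2836 = 12430188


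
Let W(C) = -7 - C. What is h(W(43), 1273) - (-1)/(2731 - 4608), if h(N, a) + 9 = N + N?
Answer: -204594/1877 ≈ -109.00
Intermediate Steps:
h(N, a) = -9 + 2*N (h(N, a) = -9 + (N + N) = -9 + 2*N)
h(W(43), 1273) - (-1)/(2731 - 4608) = (-9 + 2*(-7 - 1*43)) - (-1)/(2731 - 4608) = (-9 + 2*(-7 - 43)) - (-1)/(-1877) = (-9 + 2*(-50)) - (-1)*(-1)/1877 = (-9 - 100) - 1*1/1877 = -109 - 1/1877 = -204594/1877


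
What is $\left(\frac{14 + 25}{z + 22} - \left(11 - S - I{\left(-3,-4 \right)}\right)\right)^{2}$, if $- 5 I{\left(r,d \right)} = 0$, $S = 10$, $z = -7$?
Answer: $\frac{64}{25} \approx 2.56$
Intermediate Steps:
$I{\left(r,d \right)} = 0$ ($I{\left(r,d \right)} = \left(- \frac{1}{5}\right) 0 = 0$)
$\left(\frac{14 + 25}{z + 22} - \left(11 - S - I{\left(-3,-4 \right)}\right)\right)^{2} = \left(\frac{14 + 25}{-7 + 22} + \left(\left(10 + 0\right) - 11\right)\right)^{2} = \left(\frac{39}{15} + \left(10 - 11\right)\right)^{2} = \left(39 \cdot \frac{1}{15} - 1\right)^{2} = \left(\frac{13}{5} - 1\right)^{2} = \left(\frac{8}{5}\right)^{2} = \frac{64}{25}$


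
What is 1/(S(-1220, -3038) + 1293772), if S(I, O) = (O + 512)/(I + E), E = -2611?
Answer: 1277/1652147686 ≈ 7.7293e-7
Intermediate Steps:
S(I, O) = (512 + O)/(-2611 + I) (S(I, O) = (O + 512)/(I - 2611) = (512 + O)/(-2611 + I))
1/(S(-1220, -3038) + 1293772) = 1/((512 - 3038)/(-2611 - 1220) + 1293772) = 1/(-2526/(-3831) + 1293772) = 1/(-1/3831*(-2526) + 1293772) = 1/(842/1277 + 1293772) = 1/(1652147686/1277) = 1277/1652147686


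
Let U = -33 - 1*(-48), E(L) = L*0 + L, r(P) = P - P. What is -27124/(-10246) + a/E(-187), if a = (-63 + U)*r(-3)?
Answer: 13562/5123 ≈ 2.6473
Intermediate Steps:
r(P) = 0
E(L) = L (E(L) = 0 + L = L)
U = 15 (U = -33 + 48 = 15)
a = 0 (a = (-63 + 15)*0 = -48*0 = 0)
-27124/(-10246) + a/E(-187) = -27124/(-10246) + 0/(-187) = -27124*(-1/10246) + 0*(-1/187) = 13562/5123 + 0 = 13562/5123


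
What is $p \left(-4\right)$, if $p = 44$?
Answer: $-176$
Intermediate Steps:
$p \left(-4\right) = 44 \left(-4\right) = -176$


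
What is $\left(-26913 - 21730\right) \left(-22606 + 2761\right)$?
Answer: $965320335$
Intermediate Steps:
$\left(-26913 - 21730\right) \left(-22606 + 2761\right) = \left(-48643\right) \left(-19845\right) = 965320335$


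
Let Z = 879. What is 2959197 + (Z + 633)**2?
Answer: 5245341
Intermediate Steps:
2959197 + (Z + 633)**2 = 2959197 + (879 + 633)**2 = 2959197 + 1512**2 = 2959197 + 2286144 = 5245341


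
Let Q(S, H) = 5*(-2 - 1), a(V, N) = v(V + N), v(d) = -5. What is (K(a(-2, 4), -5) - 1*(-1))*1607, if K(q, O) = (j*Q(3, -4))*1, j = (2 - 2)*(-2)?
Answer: 1607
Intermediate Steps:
a(V, N) = -5
Q(S, H) = -15 (Q(S, H) = 5*(-3) = -15)
j = 0 (j = 0*(-2) = 0)
K(q, O) = 0 (K(q, O) = (0*(-15))*1 = 0*1 = 0)
(K(a(-2, 4), -5) - 1*(-1))*1607 = (0 - 1*(-1))*1607 = (0 + 1)*1607 = 1*1607 = 1607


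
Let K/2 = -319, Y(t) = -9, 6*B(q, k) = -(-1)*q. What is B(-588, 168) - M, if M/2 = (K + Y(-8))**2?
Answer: -837316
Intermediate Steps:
B(q, k) = q/6 (B(q, k) = (-(-1)*q)/6 = q/6)
K = -638 (K = 2*(-319) = -638)
M = 837218 (M = 2*(-638 - 9)**2 = 2*(-647)**2 = 2*418609 = 837218)
B(-588, 168) - M = (1/6)*(-588) - 1*837218 = -98 - 837218 = -837316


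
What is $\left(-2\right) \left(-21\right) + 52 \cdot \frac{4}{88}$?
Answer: $\frac{488}{11} \approx 44.364$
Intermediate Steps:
$\left(-2\right) \left(-21\right) + 52 \cdot \frac{4}{88} = 42 + 52 \cdot 4 \cdot \frac{1}{88} = 42 + 52 \cdot \frac{1}{22} = 42 + \frac{26}{11} = \frac{488}{11}$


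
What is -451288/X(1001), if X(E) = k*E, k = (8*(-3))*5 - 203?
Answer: 23752/17017 ≈ 1.3958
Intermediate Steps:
k = -323 (k = -24*5 - 203 = -120 - 203 = -323)
X(E) = -323*E
-451288/X(1001) = -451288/((-323*1001)) = -451288/(-323323) = -451288*(-1/323323) = 23752/17017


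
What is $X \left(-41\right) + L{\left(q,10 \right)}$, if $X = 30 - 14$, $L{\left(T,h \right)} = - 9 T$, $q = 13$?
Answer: $-773$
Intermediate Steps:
$X = 16$
$X \left(-41\right) + L{\left(q,10 \right)} = 16 \left(-41\right) - 117 = -656 - 117 = -773$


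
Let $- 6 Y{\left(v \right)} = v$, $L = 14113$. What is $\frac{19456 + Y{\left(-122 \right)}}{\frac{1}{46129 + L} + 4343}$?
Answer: $\frac{3519879818}{784893021} \approx 4.4845$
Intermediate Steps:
$Y{\left(v \right)} = - \frac{v}{6}$
$\frac{19456 + Y{\left(-122 \right)}}{\frac{1}{46129 + L} + 4343} = \frac{19456 - - \frac{61}{3}}{\frac{1}{46129 + 14113} + 4343} = \frac{19456 + \frac{61}{3}}{\frac{1}{60242} + 4343} = \frac{58429}{3 \left(\frac{1}{60242} + 4343\right)} = \frac{58429}{3 \cdot \frac{261631007}{60242}} = \frac{58429}{3} \cdot \frac{60242}{261631007} = \frac{3519879818}{784893021}$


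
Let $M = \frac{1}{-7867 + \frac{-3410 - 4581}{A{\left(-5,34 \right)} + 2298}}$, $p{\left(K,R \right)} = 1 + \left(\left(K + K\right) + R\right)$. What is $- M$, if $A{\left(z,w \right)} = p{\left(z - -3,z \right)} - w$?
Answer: $\frac{2256}{17755943} \approx 0.00012706$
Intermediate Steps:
$p{\left(K,R \right)} = 1 + R + 2 K$ ($p{\left(K,R \right)} = 1 + \left(2 K + R\right) = 1 + \left(R + 2 K\right) = 1 + R + 2 K$)
$A{\left(z,w \right)} = 7 - w + 3 z$ ($A{\left(z,w \right)} = \left(1 + z + 2 \left(z - -3\right)\right) - w = \left(1 + z + 2 \left(z + 3\right)\right) - w = \left(1 + z + 2 \left(3 + z\right)\right) - w = \left(1 + z + \left(6 + 2 z\right)\right) - w = \left(7 + 3 z\right) - w = 7 - w + 3 z$)
$M = - \frac{2256}{17755943}$ ($M = \frac{1}{-7867 + \frac{-3410 - 4581}{\left(7 - 34 + 3 \left(-5\right)\right) + 2298}} = \frac{1}{-7867 - \frac{7991}{\left(7 - 34 - 15\right) + 2298}} = \frac{1}{-7867 - \frac{7991}{-42 + 2298}} = \frac{1}{-7867 - \frac{7991}{2256}} = \frac{1}{- \frac{17755943}{2256}} = - \frac{2256}{17755943} \approx -0.00012706$)
$- M = \left(-1\right) \left(- \frac{2256}{17755943}\right) = \frac{2256}{17755943}$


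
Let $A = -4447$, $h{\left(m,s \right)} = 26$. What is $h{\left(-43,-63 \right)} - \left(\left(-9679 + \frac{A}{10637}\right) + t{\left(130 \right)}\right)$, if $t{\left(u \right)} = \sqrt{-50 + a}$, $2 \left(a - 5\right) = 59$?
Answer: $\frac{103236532}{10637} - \frac{i \sqrt{62}}{2} \approx 9705.4 - 3.937 i$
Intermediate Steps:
$a = \frac{69}{2}$ ($a = 5 + \frac{1}{2} \cdot 59 = 5 + \frac{59}{2} = \frac{69}{2} \approx 34.5$)
$t{\left(u \right)} = \frac{i \sqrt{62}}{2}$ ($t{\left(u \right)} = \sqrt{-50 + \frac{69}{2}} = \sqrt{- \frac{31}{2}} = \frac{i \sqrt{62}}{2}$)
$h{\left(-43,-63 \right)} - \left(\left(-9679 + \frac{A}{10637}\right) + t{\left(130 \right)}\right) = 26 - \left(\left(-9679 - \frac{4447}{10637}\right) + \frac{i \sqrt{62}}{2}\right) = 26 - \left(- \frac{102959970}{10637} + \frac{i \sqrt{62}}{2}\right) = 26 + \left(\frac{102959970}{10637} - \frac{i \sqrt{62}}{2}\right) = \frac{103236532}{10637} - \frac{i \sqrt{62}}{2}$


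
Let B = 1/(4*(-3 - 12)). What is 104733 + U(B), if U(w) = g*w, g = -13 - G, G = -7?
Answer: 1047331/10 ≈ 1.0473e+5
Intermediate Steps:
g = -6 (g = -13 - 1*(-7) = -13 + 7 = -6)
B = -1/60 (B = 1/(4*(-15)) = 1/(-60) = -1/60 ≈ -0.016667)
U(w) = -6*w
104733 + U(B) = 104733 - 6*(-1/60) = 104733 + 1/10 = 1047331/10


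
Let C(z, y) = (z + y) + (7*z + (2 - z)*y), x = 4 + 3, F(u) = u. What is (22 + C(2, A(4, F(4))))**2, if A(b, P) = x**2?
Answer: 7569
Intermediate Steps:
x = 7
A(b, P) = 49 (A(b, P) = 7**2 = 49)
C(z, y) = y + 8*z + y*(2 - z) (C(z, y) = (y + z) + (7*z + y*(2 - z)) = y + 8*z + y*(2 - z))
(22 + C(2, A(4, F(4))))**2 = (22 + (3*49 + 8*2 - 1*49*2))**2 = (22 + (147 + 16 - 98))**2 = (22 + 65)**2 = 87**2 = 7569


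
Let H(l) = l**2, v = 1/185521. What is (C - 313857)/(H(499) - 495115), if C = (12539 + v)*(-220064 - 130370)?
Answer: 12940548501879/724751038 ≈ 17855.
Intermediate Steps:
v = 1/185521 ≈ 5.3902e-6
C = -116456618364840/26503 (C = (12539 + 1/185521)*(-220064 - 130370) = (2326247820/185521)*(-350434) = -116456618364840/26503 ≈ -4.3941e+9)
(C - 313857)/(H(499) - 495115) = (-116456618364840/26503 - 313857)/(499**2 - 495115) = -116464936516911/(26503*(249001 - 495115)) = -116464936516911/26503/(-246114) = -116464936516911/26503*(-1/246114) = 12940548501879/724751038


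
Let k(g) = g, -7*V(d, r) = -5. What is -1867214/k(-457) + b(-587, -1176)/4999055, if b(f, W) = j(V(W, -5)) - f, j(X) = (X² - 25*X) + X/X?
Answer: 457380981434364/111943838615 ≈ 4085.8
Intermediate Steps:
V(d, r) = 5/7 (V(d, r) = -⅐*(-5) = 5/7)
j(X) = 1 + X² - 25*X (j(X) = (X² - 25*X) + 1 = 1 + X² - 25*X)
b(f, W) = -801/49 - f (b(f, W) = (1 + (5/7)² - 25*5/7) - f = (1 + 25/49 - 125/7) - f = -801/49 - f)
-1867214/k(-457) + b(-587, -1176)/4999055 = -1867214/(-457) + (-801/49 - 1*(-587))/4999055 = -1867214*(-1/457) + (-801/49 + 587)*(1/4999055) = 1867214/457 + (27962/49)*(1/4999055) = 1867214/457 + 27962/244953695 = 457380981434364/111943838615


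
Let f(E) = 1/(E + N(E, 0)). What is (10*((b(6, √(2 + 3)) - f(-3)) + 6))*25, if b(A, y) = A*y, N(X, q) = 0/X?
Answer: 4750/3 + 1500*√5 ≈ 4937.4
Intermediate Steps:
N(X, q) = 0
f(E) = 1/E (f(E) = 1/(E + 0) = 1/E)
(10*((b(6, √(2 + 3)) - f(-3)) + 6))*25 = (10*((6*√(2 + 3) - 1/(-3)) + 6))*25 = (10*((6*√5 - 1*(-⅓)) + 6))*25 = (10*((6*√5 + ⅓) + 6))*25 = (10*((⅓ + 6*√5) + 6))*25 = (10*(19/3 + 6*√5))*25 = (190/3 + 60*√5)*25 = 4750/3 + 1500*√5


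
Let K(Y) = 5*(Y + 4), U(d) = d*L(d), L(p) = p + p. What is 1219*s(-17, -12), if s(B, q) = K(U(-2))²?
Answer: 4388400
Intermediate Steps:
L(p) = 2*p
U(d) = 2*d² (U(d) = d*(2*d) = 2*d²)
K(Y) = 20 + 5*Y (K(Y) = 5*(4 + Y) = 20 + 5*Y)
s(B, q) = 3600 (s(B, q) = (20 + 5*(2*(-2)²))² = (20 + 5*(2*4))² = (20 + 5*8)² = (20 + 40)² = 60² = 3600)
1219*s(-17, -12) = 1219*3600 = 4388400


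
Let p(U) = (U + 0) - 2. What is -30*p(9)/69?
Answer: -70/23 ≈ -3.0435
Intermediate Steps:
p(U) = -2 + U (p(U) = U - 2 = -2 + U)
-30*p(9)/69 = -30*(-2 + 9)/69 = -30*7*(1/69) = -210*1/69 = -70/23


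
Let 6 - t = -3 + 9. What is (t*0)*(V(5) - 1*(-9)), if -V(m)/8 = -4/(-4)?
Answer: 0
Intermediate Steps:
V(m) = -8 (V(m) = -(-32)/(-4) = -(-32)*(-1)/4 = -8*1 = -8)
t = 0 (t = 6 - (-3 + 9) = 6 - 1*6 = 6 - 6 = 0)
(t*0)*(V(5) - 1*(-9)) = (0*0)*(-8 - 1*(-9)) = 0*(-8 + 9) = 0*1 = 0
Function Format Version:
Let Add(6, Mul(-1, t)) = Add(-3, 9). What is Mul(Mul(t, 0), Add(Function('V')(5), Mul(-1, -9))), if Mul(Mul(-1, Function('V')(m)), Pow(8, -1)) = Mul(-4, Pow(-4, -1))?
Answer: 0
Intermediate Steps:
Function('V')(m) = -8 (Function('V')(m) = Mul(-8, Mul(-4, Pow(-4, -1))) = Mul(-8, Mul(-4, Rational(-1, 4))) = Mul(-8, 1) = -8)
t = 0 (t = Add(6, Mul(-1, Add(-3, 9))) = Add(6, Mul(-1, 6)) = Add(6, -6) = 0)
Mul(Mul(t, 0), Add(Function('V')(5), Mul(-1, -9))) = Mul(Mul(0, 0), Add(-8, Mul(-1, -9))) = Mul(0, Add(-8, 9)) = Mul(0, 1) = 0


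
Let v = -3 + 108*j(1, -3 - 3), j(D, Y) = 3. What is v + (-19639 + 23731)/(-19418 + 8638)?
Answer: 78552/245 ≈ 320.62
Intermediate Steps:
v = 321 (v = -3 + 108*3 = -3 + 324 = 321)
v + (-19639 + 23731)/(-19418 + 8638) = 321 + (-19639 + 23731)/(-19418 + 8638) = 321 + 4092/(-10780) = 321 + 4092*(-1/10780) = 321 - 93/245 = 78552/245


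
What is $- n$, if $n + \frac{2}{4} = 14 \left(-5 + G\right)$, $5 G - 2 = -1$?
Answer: $\frac{677}{10} \approx 67.7$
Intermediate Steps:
$G = \frac{1}{5}$ ($G = \frac{2}{5} + \frac{1}{5} \left(-1\right) = \frac{2}{5} - \frac{1}{5} = \frac{1}{5} \approx 0.2$)
$n = - \frac{677}{10}$ ($n = - \frac{1}{2} + 14 \left(-5 + \frac{1}{5}\right) = - \frac{1}{2} + 14 \left(- \frac{24}{5}\right) = - \frac{1}{2} - \frac{336}{5} = - \frac{677}{10} \approx -67.7$)
$- n = \left(-1\right) \left(- \frac{677}{10}\right) = \frac{677}{10}$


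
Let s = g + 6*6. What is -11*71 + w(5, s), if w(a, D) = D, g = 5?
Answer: -740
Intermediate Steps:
s = 41 (s = 5 + 6*6 = 5 + 36 = 41)
-11*71 + w(5, s) = -11*71 + 41 = -781 + 41 = -740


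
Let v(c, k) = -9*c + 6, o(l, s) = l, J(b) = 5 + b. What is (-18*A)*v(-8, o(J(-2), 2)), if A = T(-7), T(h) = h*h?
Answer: -68796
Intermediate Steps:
v(c, k) = 6 - 9*c
T(h) = h**2
A = 49 (A = (-7)**2 = 49)
(-18*A)*v(-8, o(J(-2), 2)) = (-18*49)*(6 - 9*(-8)) = -882*(6 + 72) = -882*78 = -68796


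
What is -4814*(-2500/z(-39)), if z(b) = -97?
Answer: -12035000/97 ≈ -1.2407e+5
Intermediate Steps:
-4814*(-2500/z(-39)) = -4814/((-97/((-20*125)))) = -4814/((-97/(-2500))) = -4814/((-97*(-1/2500))) = -4814/97/2500 = -4814*2500/97 = -12035000/97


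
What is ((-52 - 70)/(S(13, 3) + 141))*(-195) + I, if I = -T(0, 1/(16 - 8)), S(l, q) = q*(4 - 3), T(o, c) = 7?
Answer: 3797/24 ≈ 158.21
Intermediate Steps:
S(l, q) = q (S(l, q) = q*1 = q)
I = -7 (I = -1*7 = -7)
((-52 - 70)/(S(13, 3) + 141))*(-195) + I = ((-52 - 70)/(3 + 141))*(-195) - 7 = -122/144*(-195) - 7 = -122*1/144*(-195) - 7 = -61/72*(-195) - 7 = 3965/24 - 7 = 3797/24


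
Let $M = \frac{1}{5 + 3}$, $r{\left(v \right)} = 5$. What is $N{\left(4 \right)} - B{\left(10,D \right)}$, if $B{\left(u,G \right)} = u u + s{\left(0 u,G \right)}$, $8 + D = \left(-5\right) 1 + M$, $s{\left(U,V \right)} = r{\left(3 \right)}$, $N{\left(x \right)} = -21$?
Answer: $-126$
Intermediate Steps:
$M = \frac{1}{8} \approx 0.125$
$s{\left(U,V \right)} = 5$
$D = - \frac{103}{8}$ ($D = -8 + \left(\left(-5\right) 1 + \frac{1}{8}\right) = -8 + \left(-5 + \frac{1}{8}\right) = -8 - \frac{39}{8} = - \frac{103}{8} \approx -12.875$)
$B{\left(u,G \right)} = 5 + u^{2}$ ($B{\left(u,G \right)} = u u + 5 = u^{2} + 5 = 5 + u^{2}$)
$N{\left(4 \right)} - B{\left(10,D \right)} = -21 - \left(5 + 10^{2}\right) = -21 - \left(5 + 100\right) = -21 - 105 = -126$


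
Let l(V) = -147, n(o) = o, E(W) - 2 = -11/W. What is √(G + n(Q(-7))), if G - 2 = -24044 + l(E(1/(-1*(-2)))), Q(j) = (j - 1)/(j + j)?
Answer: I*√1185233/7 ≈ 155.53*I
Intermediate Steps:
Q(j) = (-1 + j)/(2*j) (Q(j) = (-1 + j)/((2*j)) = (-1 + j)*(1/(2*j)) = (-1 + j)/(2*j))
E(W) = 2 - 11/W
G = -24189 (G = 2 + (-24044 - 147) = 2 - 24191 = -24189)
√(G + n(Q(-7))) = √(-24189 + (½)*(-1 - 7)/(-7)) = √(-24189 + (½)*(-⅐)*(-8)) = √(-24189 + 4/7) = √(-169319/7) = I*√1185233/7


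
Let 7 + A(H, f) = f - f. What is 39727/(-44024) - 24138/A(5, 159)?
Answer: 1062373223/308168 ≈ 3447.4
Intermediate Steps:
A(H, f) = -7 (A(H, f) = -7 + (f - f) = -7 + 0 = -7)
39727/(-44024) - 24138/A(5, 159) = 39727/(-44024) - 24138/(-7) = 39727*(-1/44024) - 24138*(-1/7) = -39727/44024 + 24138/7 = 1062373223/308168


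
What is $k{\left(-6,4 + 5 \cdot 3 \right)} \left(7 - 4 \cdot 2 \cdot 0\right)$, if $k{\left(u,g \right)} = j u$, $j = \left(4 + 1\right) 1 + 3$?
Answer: $-336$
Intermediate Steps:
$j = 8$ ($j = 5 \cdot 1 + 3 = 5 + 3 = 8$)
$k{\left(u,g \right)} = 8 u$
$k{\left(-6,4 + 5 \cdot 3 \right)} \left(7 - 4 \cdot 2 \cdot 0\right) = 8 \left(-6\right) \left(7 - 4 \cdot 2 \cdot 0\right) = - 48 \left(7 - 0\right) = - 48 \left(7 + 0\right) = \left(-48\right) 7 = -336$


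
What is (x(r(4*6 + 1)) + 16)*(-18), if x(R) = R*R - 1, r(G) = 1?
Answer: -288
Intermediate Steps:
x(R) = -1 + R**2 (x(R) = R**2 - 1 = -1 + R**2)
(x(r(4*6 + 1)) + 16)*(-18) = ((-1 + 1**2) + 16)*(-18) = ((-1 + 1) + 16)*(-18) = (0 + 16)*(-18) = 16*(-18) = -288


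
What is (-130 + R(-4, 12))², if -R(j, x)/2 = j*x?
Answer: 1156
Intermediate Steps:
R(j, x) = -2*j*x
(-130 + R(-4, 12))² = (-130 - 2*(-4)*12)² = (-130 + 96)² = (-34)² = 1156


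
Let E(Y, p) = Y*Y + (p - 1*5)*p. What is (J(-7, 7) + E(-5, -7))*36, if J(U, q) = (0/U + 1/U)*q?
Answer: 3888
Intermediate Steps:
E(Y, p) = Y**2 + p*(-5 + p) (E(Y, p) = Y**2 + (p - 5)*p = Y**2 + (-5 + p)*p = Y**2 + p*(-5 + p))
J(U, q) = q/U (J(U, q) = (0 + 1/U)*q = q/U)
(J(-7, 7) + E(-5, -7))*36 = (7/(-7) + ((-5)**2 + (-7)**2 - 5*(-7)))*36 = (7*(-1/7) + (25 + 49 + 35))*36 = (-1 + 109)*36 = 108*36 = 3888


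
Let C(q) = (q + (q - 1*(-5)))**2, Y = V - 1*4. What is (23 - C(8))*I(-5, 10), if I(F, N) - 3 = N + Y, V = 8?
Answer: -7106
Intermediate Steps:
Y = 4 (Y = 8 - 1*4 = 8 - 4 = 4)
C(q) = (5 + 2*q)**2 (C(q) = (q + (q + 5))**2 = (q + (5 + q))**2 = (5 + 2*q)**2)
I(F, N) = 7 + N (I(F, N) = 3 + (N + 4) = 3 + (4 + N) = 7 + N)
(23 - C(8))*I(-5, 10) = (23 - (5 + 2*8)**2)*(7 + 10) = (23 - (5 + 16)**2)*17 = (23 - 1*21**2)*17 = (23 - 1*441)*17 = (23 - 441)*17 = -418*17 = -7106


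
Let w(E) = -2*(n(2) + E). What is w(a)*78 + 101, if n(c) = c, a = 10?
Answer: -1771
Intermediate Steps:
w(E) = -4 - 2*E (w(E) = -2*(2 + E) = -4 - 2*E)
w(a)*78 + 101 = (-4 - 2*10)*78 + 101 = (-4 - 20)*78 + 101 = -24*78 + 101 = -1872 + 101 = -1771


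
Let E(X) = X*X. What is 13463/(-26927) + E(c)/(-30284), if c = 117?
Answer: -776317195/815457268 ≈ -0.95200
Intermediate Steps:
E(X) = X**2
13463/(-26927) + E(c)/(-30284) = 13463/(-26927) + 117**2/(-30284) = 13463*(-1/26927) + 13689*(-1/30284) = -13463/26927 - 13689/30284 = -776317195/815457268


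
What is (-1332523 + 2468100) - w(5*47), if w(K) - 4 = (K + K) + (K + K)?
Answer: 1134633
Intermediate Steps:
w(K) = 4 + 4*K (w(K) = 4 + ((K + K) + (K + K)) = 4 + (2*K + 2*K) = 4 + 4*K)
(-1332523 + 2468100) - w(5*47) = (-1332523 + 2468100) - (4 + 4*(5*47)) = 1135577 - (4 + 4*235) = 1135577 - (4 + 940) = 1135577 - 1*944 = 1135577 - 944 = 1134633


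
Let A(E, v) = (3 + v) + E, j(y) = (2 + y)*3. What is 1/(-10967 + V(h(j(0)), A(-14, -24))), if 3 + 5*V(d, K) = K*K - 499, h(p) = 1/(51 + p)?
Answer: -5/54112 ≈ -9.2401e-5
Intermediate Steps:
j(y) = 6 + 3*y
A(E, v) = 3 + E + v
V(d, K) = -502/5 + K²/5 (V(d, K) = -⅗ + (K*K - 499)/5 = -⅗ + (K² - 499)/5 = -⅗ + (-499 + K²)/5 = -⅗ + (-499/5 + K²/5) = -502/5 + K²/5)
1/(-10967 + V(h(j(0)), A(-14, -24))) = 1/(-10967 + (-502/5 + (3 - 14 - 24)²/5)) = 1/(-10967 + (-502/5 + (⅕)*(-35)²)) = 1/(-10967 + (-502/5 + (⅕)*1225)) = 1/(-10967 + (-502/5 + 245)) = 1/(-10967 + 723/5) = 1/(-54112/5) = -5/54112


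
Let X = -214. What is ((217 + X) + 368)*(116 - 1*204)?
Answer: -32648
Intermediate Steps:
((217 + X) + 368)*(116 - 1*204) = ((217 - 214) + 368)*(116 - 1*204) = (3 + 368)*(116 - 204) = 371*(-88) = -32648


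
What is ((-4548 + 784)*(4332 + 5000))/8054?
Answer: -17562824/4027 ≈ -4361.3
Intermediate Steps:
((-4548 + 784)*(4332 + 5000))/8054 = -3764*9332*(1/8054) = -35125648*1/8054 = -17562824/4027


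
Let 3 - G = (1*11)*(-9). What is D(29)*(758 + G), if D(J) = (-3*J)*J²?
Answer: -62923620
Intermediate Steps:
G = 102 (G = 3 - 1*11*(-9) = 3 - 11*(-9) = 3 - 1*(-99) = 3 + 99 = 102)
D(J) = -3*J³
D(29)*(758 + G) = (-3*29³)*(758 + 102) = -3*24389*860 = -73167*860 = -62923620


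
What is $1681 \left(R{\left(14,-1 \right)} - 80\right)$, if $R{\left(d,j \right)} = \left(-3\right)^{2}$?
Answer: $-119351$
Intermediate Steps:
$R{\left(d,j \right)} = 9$
$1681 \left(R{\left(14,-1 \right)} - 80\right) = 1681 \left(9 - 80\right) = 1681 \left(-71\right) = -119351$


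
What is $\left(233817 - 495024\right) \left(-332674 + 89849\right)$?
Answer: $63427589775$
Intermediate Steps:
$\left(233817 - 495024\right) \left(-332674 + 89849\right) = \left(-261207\right) \left(-242825\right) = 63427589775$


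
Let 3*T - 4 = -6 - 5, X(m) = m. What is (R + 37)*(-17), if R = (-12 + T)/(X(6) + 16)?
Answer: -40783/66 ≈ -617.92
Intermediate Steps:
T = -7/3 (T = 4/3 + (-6 - 5)/3 = 4/3 + (1/3)*(-11) = 4/3 - 11/3 = -7/3 ≈ -2.3333)
R = -43/66 (R = (-12 - 7/3)/(6 + 16) = -43/3/22 = -43/3*1/22 = -43/66 ≈ -0.65152)
(R + 37)*(-17) = (-43/66 + 37)*(-17) = (2399/66)*(-17) = -40783/66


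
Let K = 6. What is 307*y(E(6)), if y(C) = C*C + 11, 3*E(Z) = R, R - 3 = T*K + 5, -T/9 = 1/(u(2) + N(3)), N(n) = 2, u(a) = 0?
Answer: 141220/9 ≈ 15691.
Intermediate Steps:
T = -9/2 (T = -9/(0 + 2) = -9/2 ≈ -4.5000)
R = -19 (R = 3 + (-9/2*6 + 5) = 3 + (-27 + 5) = 3 - 22 = -19)
E(Z) = -19/3 (E(Z) = (⅓)*(-19) = -19/3)
y(C) = 11 + C² (y(C) = C² + 11 = 11 + C²)
307*y(E(6)) = 307*(11 + (-19/3)²) = 307*(11 + 361/9) = 307*(460/9) = 141220/9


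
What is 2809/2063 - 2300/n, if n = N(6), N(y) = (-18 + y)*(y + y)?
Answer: 1287349/74268 ≈ 17.334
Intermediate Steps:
N(y) = 2*y*(-18 + y) (N(y) = (-18 + y)*(2*y) = 2*y*(-18 + y))
n = -144 (n = 2*6*(-18 + 6) = 2*6*(-12) = -144)
2809/2063 - 2300/n = 2809/2063 - 2300/(-144) = 2809*(1/2063) - 2300*(-1/144) = 2809/2063 + 575/36 = 1287349/74268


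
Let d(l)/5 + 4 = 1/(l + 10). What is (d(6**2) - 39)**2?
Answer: 7338681/2116 ≈ 3468.2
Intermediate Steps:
d(l) = -20 + 5/(10 + l) (d(l) = -20 + 5/(l + 10) = -20 + 5/(10 + l))
(d(6**2) - 39)**2 = (5*(-39 - 4*6**2)/(10 + 6**2) - 39)**2 = (5*(-39 - 4*36)/(10 + 36) - 39)**2 = (5*(-39 - 144)/46 - 39)**2 = (5*(1/46)*(-183) - 39)**2 = (-915/46 - 39)**2 = (-2709/46)**2 = 7338681/2116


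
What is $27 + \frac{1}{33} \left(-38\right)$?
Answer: $\frac{853}{33} \approx 25.848$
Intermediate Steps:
$27 + \frac{1}{33} \left(-38\right) = 27 - \frac{38}{33} = \frac{853}{33}$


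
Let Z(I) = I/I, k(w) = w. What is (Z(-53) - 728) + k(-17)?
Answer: -744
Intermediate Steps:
Z(I) = 1
(Z(-53) - 728) + k(-17) = (1 - 728) - 17 = -727 - 17 = -744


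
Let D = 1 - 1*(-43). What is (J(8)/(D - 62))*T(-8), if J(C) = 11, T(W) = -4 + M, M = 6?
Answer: -11/9 ≈ -1.2222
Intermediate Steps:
T(W) = 2 (T(W) = -4 + 6 = 2)
D = 44 (D = 1 + 43 = 44)
(J(8)/(D - 62))*T(-8) = (11/(44 - 62))*2 = (11/(-18))*2 = (11*(-1/18))*2 = -11/18*2 = -11/9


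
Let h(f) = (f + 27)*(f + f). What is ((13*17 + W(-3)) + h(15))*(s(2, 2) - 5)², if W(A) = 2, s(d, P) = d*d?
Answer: 1483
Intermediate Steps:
s(d, P) = d²
h(f) = 2*f*(27 + f) (h(f) = (27 + f)*(2*f) = 2*f*(27 + f))
((13*17 + W(-3)) + h(15))*(s(2, 2) - 5)² = ((13*17 + 2) + 2*15*(27 + 15))*(2² - 5)² = ((221 + 2) + 2*15*42)*(4 - 5)² = (223 + 1260)*(-1)² = 1483*1 = 1483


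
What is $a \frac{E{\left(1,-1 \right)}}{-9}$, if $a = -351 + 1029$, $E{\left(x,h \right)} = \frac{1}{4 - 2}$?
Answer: $- \frac{113}{3} \approx -37.667$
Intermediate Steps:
$E{\left(x,h \right)} = \frac{1}{2}$
$a = 678$
$a \frac{E{\left(1,-1 \right)}}{-9} = 678 \frac{1}{2 \left(-9\right)} = 678 \cdot \frac{1}{2} \left(- \frac{1}{9}\right) = 678 \left(- \frac{1}{18}\right) = - \frac{113}{3}$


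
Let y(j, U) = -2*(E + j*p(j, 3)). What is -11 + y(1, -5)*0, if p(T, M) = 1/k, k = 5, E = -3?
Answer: -11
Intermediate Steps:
p(T, M) = ⅕ (p(T, M) = 1/5 = ⅕)
y(j, U) = 6 - 2*j/5 (y(j, U) = -2*(-3 + j*(⅕)) = -2*(-3 + j/5) = 6 - 2*j/5)
-11 + y(1, -5)*0 = -11 + (6 - ⅖*1)*0 = -11 + (6 - ⅖)*0 = -11 + (28/5)*0 = -11 + 0 = -11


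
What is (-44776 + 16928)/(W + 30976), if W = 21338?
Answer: -13924/26157 ≈ -0.53232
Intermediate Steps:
(-44776 + 16928)/(W + 30976) = (-44776 + 16928)/(21338 + 30976) = -27848/52314 = -27848*1/52314 = -13924/26157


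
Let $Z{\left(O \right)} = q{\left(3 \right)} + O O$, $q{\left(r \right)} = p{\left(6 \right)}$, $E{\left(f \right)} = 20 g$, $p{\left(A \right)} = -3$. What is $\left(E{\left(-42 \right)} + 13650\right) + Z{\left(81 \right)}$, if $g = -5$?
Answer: $20108$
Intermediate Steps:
$E{\left(f \right)} = -100$ ($E{\left(f \right)} = 20 \left(-5\right) = -100$)
$q{\left(r \right)} = -3$
$Z{\left(O \right)} = -3 + O^{2}$ ($Z{\left(O \right)} = -3 + O O = -3 + O^{2}$)
$\left(E{\left(-42 \right)} + 13650\right) + Z{\left(81 \right)} = \left(-100 + 13650\right) - \left(3 - 81^{2}\right) = 13550 + \left(-3 + 6561\right) = 13550 + 6558 = 20108$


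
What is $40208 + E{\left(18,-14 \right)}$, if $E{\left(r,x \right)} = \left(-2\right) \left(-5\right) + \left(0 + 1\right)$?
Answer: $40219$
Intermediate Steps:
$E{\left(r,x \right)} = 11$ ($E{\left(r,x \right)} = 10 + 1 = 11$)
$40208 + E{\left(18,-14 \right)} = 40208 + 11 = 40219$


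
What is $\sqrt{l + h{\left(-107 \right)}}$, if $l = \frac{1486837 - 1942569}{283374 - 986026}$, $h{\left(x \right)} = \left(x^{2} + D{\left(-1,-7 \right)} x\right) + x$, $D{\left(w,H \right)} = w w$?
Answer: $\frac{\sqrt{346703909120294}}{175663} \approx 106.0$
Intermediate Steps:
$D{\left(w,H \right)} = w^{2}$
$h{\left(x \right)} = x^{2} + 2 x$ ($h{\left(x \right)} = \left(x^{2} + \left(-1\right)^{2} x\right) + x = \left(x^{2} + 1 x\right) + x = \left(x^{2} + x\right) + x = \left(x + x^{2}\right) + x = x^{2} + 2 x$)
$l = \frac{113933}{175663}$ ($l = - \frac{455732}{-702652} = \left(-455732\right) \left(- \frac{1}{702652}\right) = \frac{113933}{175663} \approx 0.64859$)
$\sqrt{l + h{\left(-107 \right)}} = \sqrt{\frac{113933}{175663} - 107 \left(2 - 107\right)} = \sqrt{\frac{113933}{175663} - -11235} = \sqrt{\frac{113933}{175663} + 11235} = \sqrt{\frac{1973687738}{175663}} = \frac{\sqrt{346703909120294}}{175663}$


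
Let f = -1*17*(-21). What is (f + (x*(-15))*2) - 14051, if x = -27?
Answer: -12884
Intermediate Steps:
f = 357 (f = -17*(-21) = 357)
(f + (x*(-15))*2) - 14051 = (357 - 27*(-15)*2) - 14051 = (357 + 405*2) - 14051 = (357 + 810) - 14051 = 1167 - 14051 = -12884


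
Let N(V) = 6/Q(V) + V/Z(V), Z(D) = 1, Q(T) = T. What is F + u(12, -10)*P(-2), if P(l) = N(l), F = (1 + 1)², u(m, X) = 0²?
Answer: 4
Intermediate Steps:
u(m, X) = 0
N(V) = V + 6/V (N(V) = 6/V + V/1 = 6/V + V*1 = 6/V + V = V + 6/V)
F = 4 (F = 2² = 4)
P(l) = l + 6/l
F + u(12, -10)*P(-2) = 4 + 0*(-2 + 6/(-2)) = 4 + 0*(-2 + 6*(-½)) = 4 + 0*(-2 - 3) = 4 + 0*(-5) = 4 + 0 = 4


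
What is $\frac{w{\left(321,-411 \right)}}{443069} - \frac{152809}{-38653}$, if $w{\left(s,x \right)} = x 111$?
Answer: $\frac{65941542308}{17125946057} \approx 3.8504$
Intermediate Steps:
$w{\left(s,x \right)} = 111 x$
$\frac{w{\left(321,-411 \right)}}{443069} - \frac{152809}{-38653} = \frac{111 \left(-411\right)}{443069} - \frac{152809}{-38653} = \left(-45621\right) \frac{1}{443069} - - \frac{152809}{38653} = - \frac{45621}{443069} + \frac{152809}{38653} = \frac{65941542308}{17125946057}$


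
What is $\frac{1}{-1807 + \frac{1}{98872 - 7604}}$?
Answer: $- \frac{91268}{164921275} \approx -0.0005534$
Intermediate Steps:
$\frac{1}{-1807 + \frac{1}{98872 - 7604}} = \frac{1}{-1807 + \frac{1}{91268}} = \frac{1}{- \frac{164921275}{91268}} = - \frac{91268}{164921275}$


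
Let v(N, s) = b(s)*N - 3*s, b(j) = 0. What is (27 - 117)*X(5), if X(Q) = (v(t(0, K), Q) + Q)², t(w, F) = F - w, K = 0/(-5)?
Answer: -9000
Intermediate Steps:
K = 0 (K = 0*(-⅕) = 0)
v(N, s) = -3*s (v(N, s) = 0*N - 3*s = 0 - 3*s = -3*s)
X(Q) = 4*Q² (X(Q) = (-3*Q + Q)² = (-2*Q)² = 4*Q²)
(27 - 117)*X(5) = (27 - 117)*(4*5²) = -360*25 = -90*100 = -9000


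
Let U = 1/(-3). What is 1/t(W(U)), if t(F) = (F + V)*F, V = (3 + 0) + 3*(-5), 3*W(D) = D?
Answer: 81/109 ≈ 0.74312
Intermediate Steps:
U = -1/3 ≈ -0.33333
W(D) = D/3
V = -12 (V = 3 - 15 = -12)
t(F) = F*(-12 + F) (t(F) = (F - 12)*F = (-12 + F)*F = F*(-12 + F))
1/t(W(U)) = 1/(((1/3)*(-1/3))*(-12 + (1/3)*(-1/3))) = 1/(-(-12 - 1/9)/9) = 1/(-1/9*(-109/9)) = 1/(109/81) = 81/109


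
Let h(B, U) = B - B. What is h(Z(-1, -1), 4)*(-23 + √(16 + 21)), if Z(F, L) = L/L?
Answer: 0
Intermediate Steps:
Z(F, L) = 1
h(B, U) = 0
h(Z(-1, -1), 4)*(-23 + √(16 + 21)) = 0*(-23 + √(16 + 21)) = 0*(-23 + √37) = 0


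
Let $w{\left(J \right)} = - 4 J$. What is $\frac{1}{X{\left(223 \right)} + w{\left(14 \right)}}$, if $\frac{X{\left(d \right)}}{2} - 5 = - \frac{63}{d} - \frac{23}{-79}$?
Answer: $- \frac{17617}{810078} \approx -0.021747$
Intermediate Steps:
$X{\left(d \right)} = \frac{836}{79} - \frac{126}{d}$ ($X{\left(d \right)} = 10 + 2 \left(- \frac{63}{d} - \frac{23}{-79}\right) = 10 + 2 \left(- \frac{63}{d} - - \frac{23}{79}\right) = 10 + 2 \left(- \frac{63}{d} + \frac{23}{79}\right) = 10 + 2 \left(\frac{23}{79} - \frac{63}{d}\right) = 10 + \left(\frac{46}{79} - \frac{126}{d}\right) = \frac{836}{79} - \frac{126}{d}$)
$\frac{1}{X{\left(223 \right)} + w{\left(14 \right)}} = \frac{1}{\left(\frac{836}{79} - \frac{126}{223}\right) - 56} = \frac{1}{\frac{176474}{17617} - 56} = \frac{1}{- \frac{810078}{17617}} = - \frac{17617}{810078}$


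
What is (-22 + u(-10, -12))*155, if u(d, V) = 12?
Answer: -1550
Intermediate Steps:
(-22 + u(-10, -12))*155 = (-22 + 12)*155 = -10*155 = -1550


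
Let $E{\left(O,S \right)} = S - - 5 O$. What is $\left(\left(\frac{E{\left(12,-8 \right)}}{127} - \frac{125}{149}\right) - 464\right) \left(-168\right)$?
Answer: $\frac{1476451032}{18923} \approx 78024.0$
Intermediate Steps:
$E{\left(O,S \right)} = S + 5 O$
$\left(\left(\frac{E{\left(12,-8 \right)}}{127} - \frac{125}{149}\right) - 464\right) \left(-168\right) = \left(\left(\frac{-8 + 5 \cdot 12}{127} - \frac{125}{149}\right) - 464\right) \left(-168\right) = \left(\left(\left(-8 + 60\right) \frac{1}{127} - \frac{125}{149}\right) - 464\right) \left(-168\right) = \left(\left(52 \cdot \frac{1}{127} - \frac{125}{149}\right) - 464\right) \left(-168\right) = \left(\left(\frac{52}{127} - \frac{125}{149}\right) - 464\right) \left(-168\right) = \left(- \frac{8127}{18923} - 464\right) \left(-168\right) = \left(- \frac{8788399}{18923}\right) \left(-168\right) = \frac{1476451032}{18923}$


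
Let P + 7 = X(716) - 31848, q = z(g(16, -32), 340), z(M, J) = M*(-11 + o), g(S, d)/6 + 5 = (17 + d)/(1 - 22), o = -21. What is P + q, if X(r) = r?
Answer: -212213/7 ≈ -30316.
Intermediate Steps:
g(S, d) = -244/7 - 2*d/7 (g(S, d) = -30 + 6*((17 + d)/(1 - 22)) = -30 + 6*((17 + d)/(-21)) = -30 + 6*((17 + d)*(-1/21)) = -30 + 6*(-17/21 - d/21) = -30 + (-34/7 - 2*d/7) = -244/7 - 2*d/7)
z(M, J) = -32*M (z(M, J) = M*(-11 - 21) = M*(-32) = -32*M)
q = 5760/7 (q = -32*(-244/7 - 2/7*(-32)) = -32*(-244/7 + 64/7) = -32*(-180/7) = 5760/7 ≈ 822.86)
P = -31139 (P = -7 + (716 - 31848) = -7 - 31132 = -31139)
P + q = -31139 + 5760/7 = -212213/7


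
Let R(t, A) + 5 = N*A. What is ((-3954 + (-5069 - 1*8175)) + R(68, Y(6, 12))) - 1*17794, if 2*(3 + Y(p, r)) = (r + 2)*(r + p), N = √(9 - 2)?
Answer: -34997 + 123*√7 ≈ -34672.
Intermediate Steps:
N = √7 ≈ 2.6458
Y(p, r) = -3 + (2 + r)*(p + r)/2 (Y(p, r) = -3 + ((r + 2)*(r + p))/2 = -3 + ((2 + r)*(p + r))/2 = -3 + (2 + r)*(p + r)/2)
R(t, A) = -5 + A*√7 (R(t, A) = -5 + √7*A = -5 + A*√7)
((-3954 + (-5069 - 1*8175)) + R(68, Y(6, 12))) - 1*17794 = ((-3954 + (-5069 - 1*8175)) + (-5 + (-3 + 6 + 12 + (½)*12² + (½)*6*12)*√7)) - 1*17794 = ((-3954 + (-5069 - 8175)) + (-5 + (-3 + 6 + 12 + (½)*144 + 36)*√7)) - 17794 = ((-3954 - 13244) + (-5 + (-3 + 6 + 12 + 72 + 36)*√7)) - 17794 = (-17198 + (-5 + 123*√7)) - 17794 = (-17203 + 123*√7) - 17794 = -34997 + 123*√7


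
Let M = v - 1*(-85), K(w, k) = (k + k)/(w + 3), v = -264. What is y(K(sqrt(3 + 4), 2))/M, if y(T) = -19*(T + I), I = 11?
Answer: 323/179 - 38*sqrt(7)/179 ≈ 1.2428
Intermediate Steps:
K(w, k) = 2*k/(3 + w) (K(w, k) = (2*k)/(3 + w) = 2*k/(3 + w))
M = -179 (M = -264 - 1*(-85) = -264 + 85 = -179)
y(T) = -209 - 19*T (y(T) = -19*(T + 11) = -19*(11 + T) = -209 - 19*T)
y(K(sqrt(3 + 4), 2))/M = (-209 - 38*2/(3 + sqrt(3 + 4)))/(-179) = (-209 - 38*2/(3 + sqrt(7)))*(-1/179) = (-209 - 76/(3 + sqrt(7)))*(-1/179) = 209/179 + 76/(179*(3 + sqrt(7)))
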